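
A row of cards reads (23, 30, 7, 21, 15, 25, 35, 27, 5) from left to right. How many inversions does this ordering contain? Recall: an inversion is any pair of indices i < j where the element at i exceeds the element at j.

18

Element-by-element contributions:
23: 4
30: 6
7: 1
21: 2
15: 1
25: 1
35: 2
27: 1
5: 0
Sum: 4 + 6 + 1 + 2 + 1 + 1 + 2 + 1 + 0 = 18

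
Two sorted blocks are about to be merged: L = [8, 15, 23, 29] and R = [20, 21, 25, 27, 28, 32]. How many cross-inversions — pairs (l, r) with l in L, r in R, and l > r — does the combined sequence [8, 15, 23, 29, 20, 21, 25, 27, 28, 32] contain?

7

Take each right-half value and tally the left-half values above it:
r = 20: 23, 29 → 2
r = 21: 23, 29 → 2
r = 25: 29 → 1
r = 27: 29 → 1
r = 28: 29 → 1
r = 32: none → 0
Cross-inversions: 2 + 2 + 1 + 1 + 1 + 0 = 7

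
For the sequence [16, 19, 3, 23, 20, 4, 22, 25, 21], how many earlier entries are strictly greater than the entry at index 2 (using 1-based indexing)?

0

The element at index 2 is 19.
Elements before it: 16
None of them are larger than 19.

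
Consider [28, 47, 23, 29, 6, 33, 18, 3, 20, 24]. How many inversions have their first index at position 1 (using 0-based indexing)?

8 such elements

The element at index 1 is 47.
Elements after it: 23, 29, 6, 33, 18, 3, 20, 24
Those smaller than 47: 23, 29, 6, 33, 18, 3, 20, 24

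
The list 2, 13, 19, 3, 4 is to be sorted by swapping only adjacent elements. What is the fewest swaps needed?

Adjacent swaps: 4

Each adjacent swap fixes exactly one inversion, so the minimum swap count equals the number of inversions.
Count inversions — for each element, later elements that are smaller:
2: none → 0
13: 3, 4 → 2
19: 3, 4 → 2
3: none → 0
4: none → 0
Total inversions: 0 + 2 + 2 + 0 + 0 = 4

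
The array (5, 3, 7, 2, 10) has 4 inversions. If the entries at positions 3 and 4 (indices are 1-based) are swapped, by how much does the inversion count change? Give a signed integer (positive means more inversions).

Positions 3 and 4 hold 7 and 2; after swapping, the array is [5, 3, 2, 7, 10].
Count, for each position, how many later elements it exceeds:
5 → 3, 2 → 2
3 → 2 → 1
2 → none → 0
7 → none → 0
10 → none → 0
Sum: 2 + 1 + 0 + 0 + 0 = 3
Change: 3 − 4 = -1

-1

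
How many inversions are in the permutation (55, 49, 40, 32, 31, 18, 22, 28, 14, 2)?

Sweep left to right; for each value list the smaller values that follow it:
55: 9
49: 8
40: 7
32: 6
31: 5
18: 2
22: 2
28: 2
14: 1
2: 0
Sum: 9 + 8 + 7 + 6 + 5 + 2 + 2 + 2 + 1 + 0 = 42

42 inversions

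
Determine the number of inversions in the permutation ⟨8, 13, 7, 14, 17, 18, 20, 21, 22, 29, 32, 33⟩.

2

Element-by-element contributions:
8 → 7 → 1
13 → 7 → 1
7 → none → 0
14 → none → 0
17 → none → 0
18 → none → 0
20 → none → 0
21 → none → 0
22 → none → 0
29 → none → 0
32 → none → 0
33 → none → 0
Sum: 1 + 1 + 0 + 0 + 0 + 0 + 0 + 0 + 0 + 0 + 0 + 0 = 2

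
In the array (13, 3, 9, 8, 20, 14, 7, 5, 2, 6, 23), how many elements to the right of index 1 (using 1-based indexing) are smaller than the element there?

7 such elements

The element at index 1 is 13.
Elements after it: 3, 9, 8, 20, 14, 7, 5, 2, 6, 23
Those smaller than 13: 3, 9, 8, 7, 5, 2, 6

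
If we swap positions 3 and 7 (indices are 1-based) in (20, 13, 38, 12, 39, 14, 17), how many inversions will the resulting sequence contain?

9

Positions 3 and 7 hold 38 and 17; after swapping, the array is [20, 13, 17, 12, 39, 14, 38].
Count, for each position, how many later elements it exceeds:
20: 4
13: 1
17: 2
12: 0
39: 2
14: 0
38: 0
Sum: 4 + 1 + 2 + 0 + 2 + 0 + 0 = 9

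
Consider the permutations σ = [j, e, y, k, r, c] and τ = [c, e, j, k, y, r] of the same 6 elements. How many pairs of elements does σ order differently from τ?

Assign each item its position (1..6) in the first ordering, then rewrite the second ordering as that position sequence:
positions: j→1, e→2, y→3, k→4, r→5, c→6
second ordering as positions: [6, 2, 1, 4, 3, 5]
Discordant pairs = inversions in this position sequence.
6: 2, 1, 4, 3, 5 → 5
2: 1 → 1
1: 0
4: 3 → 1
3: 0
5: 0
Total: 5 + 1 + 0 + 1 + 0 + 0 = 7

7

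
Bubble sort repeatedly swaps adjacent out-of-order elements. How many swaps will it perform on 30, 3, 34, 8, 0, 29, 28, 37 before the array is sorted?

Minimum adjacent swaps = number of inversions (each swap of adjacent out-of-order elements removes one inversion and no swap can remove more).
Count inversions — for each element, later elements that are smaller:
30: 3, 8, 0, 29, 28 → 5
3: 0 → 1
34: 8, 0, 29, 28 → 4
8: 0 → 1
0: none → 0
29: 28 → 1
28: none → 0
37: none → 0
Total inversions: 5 + 1 + 4 + 1 + 0 + 1 + 0 + 0 = 12

Adjacent swaps: 12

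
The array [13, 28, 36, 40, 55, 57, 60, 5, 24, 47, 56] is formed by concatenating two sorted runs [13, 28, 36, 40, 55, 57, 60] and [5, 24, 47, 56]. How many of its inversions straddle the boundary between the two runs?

18 cross-inversions

Count, for every r in R, how many entries of L exceed r:
r = 5: 13, 28, 36, 40, 55, 57, 60 → 7
r = 24: 28, 36, 40, 55, 57, 60 → 6
r = 47: 55, 57, 60 → 3
r = 56: 57, 60 → 2
Cross-inversions: 7 + 6 + 3 + 2 = 18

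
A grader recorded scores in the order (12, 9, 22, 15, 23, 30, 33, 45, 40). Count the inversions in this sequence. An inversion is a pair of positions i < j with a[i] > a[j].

3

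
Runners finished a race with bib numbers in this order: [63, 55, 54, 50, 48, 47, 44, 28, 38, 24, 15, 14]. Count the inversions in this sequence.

65 inversions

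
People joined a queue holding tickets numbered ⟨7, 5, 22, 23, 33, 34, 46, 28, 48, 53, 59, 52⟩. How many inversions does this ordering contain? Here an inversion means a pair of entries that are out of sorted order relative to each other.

There are 6 inversions.

Element-by-element contributions:
7: 1
5: 0
22: 0
23: 0
33: 1
34: 1
46: 1
28: 0
48: 0
53: 1
59: 1
52: 0
Sum: 1 + 0 + 0 + 0 + 1 + 1 + 1 + 0 + 0 + 1 + 1 + 0 = 6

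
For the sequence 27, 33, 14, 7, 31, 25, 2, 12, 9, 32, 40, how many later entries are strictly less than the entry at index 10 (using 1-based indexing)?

0

The element at index 10 is 32.
Elements after it: 40
None of them are smaller than 32.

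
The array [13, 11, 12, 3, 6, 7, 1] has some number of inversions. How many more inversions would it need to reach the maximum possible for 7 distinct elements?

4 inversions short

Maximum inversions for 7 distinct elements is C(7, 2) = 7·6/2 = 21.
Current inversions — for each element, count later smaller elements:
13: 6
11: 4
12: 4
3: 1
6: 1
7: 1
1: 0
Current total: 6 + 4 + 4 + 1 + 1 + 1 + 0 = 17
Shortfall: 21 − 17 = 4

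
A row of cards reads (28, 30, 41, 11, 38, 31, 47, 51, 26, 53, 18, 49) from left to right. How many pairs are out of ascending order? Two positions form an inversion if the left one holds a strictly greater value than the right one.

Sweep left to right; for each value list the smaller values that follow it:
28 → 11, 26, 18 → 3
30 → 11, 26, 18 → 3
41 → 11, 38, 31, 26, 18 → 5
11 → none → 0
38 → 31, 26, 18 → 3
31 → 26, 18 → 2
47 → 26, 18 → 2
51 → 26, 18, 49 → 3
26 → 18 → 1
53 → 18, 49 → 2
18 → none → 0
49 → none → 0
Sum: 3 + 3 + 5 + 0 + 3 + 2 + 2 + 3 + 1 + 2 + 0 + 0 = 24

24 inversions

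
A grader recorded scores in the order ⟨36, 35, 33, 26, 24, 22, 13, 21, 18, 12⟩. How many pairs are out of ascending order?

43

For each element, count later entries that are smaller:
36 → 35, 33, 26, 24, 22, 13, 21, 18, 12 → 9
35 → 33, 26, 24, 22, 13, 21, 18, 12 → 8
33 → 26, 24, 22, 13, 21, 18, 12 → 7
26 → 24, 22, 13, 21, 18, 12 → 6
24 → 22, 13, 21, 18, 12 → 5
22 → 13, 21, 18, 12 → 4
13 → 12 → 1
21 → 18, 12 → 2
18 → 12 → 1
12 → none → 0
Sum: 9 + 8 + 7 + 6 + 5 + 4 + 1 + 2 + 1 + 0 = 43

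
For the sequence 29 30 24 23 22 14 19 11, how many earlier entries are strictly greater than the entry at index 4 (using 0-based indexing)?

4

The element at index 4 is 22.
Elements before it: 29, 30, 24, 23
Those larger than 22: 29, 30, 24, 23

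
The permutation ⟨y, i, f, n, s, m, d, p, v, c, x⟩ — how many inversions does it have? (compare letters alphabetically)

27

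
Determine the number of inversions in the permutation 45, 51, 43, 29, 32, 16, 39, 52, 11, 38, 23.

37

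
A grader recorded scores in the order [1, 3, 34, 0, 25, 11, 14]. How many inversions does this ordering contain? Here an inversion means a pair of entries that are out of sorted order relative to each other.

Inversion pairs (indices are 0-based):
(0,3): 1 > 0
(1,3): 3 > 0
(2,3): 34 > 0
(2,4): 34 > 25
(2,5): 34 > 11
(2,6): 34 > 14
(4,5): 25 > 11
(4,6): 25 > 14
That's 8 pairs.

8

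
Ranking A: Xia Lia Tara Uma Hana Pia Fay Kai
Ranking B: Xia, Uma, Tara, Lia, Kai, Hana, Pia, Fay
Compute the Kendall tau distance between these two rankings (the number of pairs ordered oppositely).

Discordant pairs: 6

Assign each item its position (1..8) in the first ordering, then rewrite the second ordering as that position sequence:
positions: Xia→1, Lia→2, Tara→3, Uma→4, Hana→5, Pia→6, Fay→7, Kai→8
second ordering as positions: [1, 4, 3, 2, 8, 5, 6, 7]
Discordant pairs = inversions in this position sequence.
1: 0
4: 3, 2 → 2
3: 2 → 1
2: 0
8: 5, 6, 7 → 3
5: 0
6: 0
7: 0
Total: 0 + 2 + 1 + 0 + 3 + 0 + 0 + 0 = 6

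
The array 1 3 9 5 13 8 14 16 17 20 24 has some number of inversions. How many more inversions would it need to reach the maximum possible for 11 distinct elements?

52 inversions short

Maximum inversions for 11 distinct elements is C(11, 2) = 11·10/2 = 55.
Current inversions — for each element, count later smaller elements:
1: 0
3: 0
9: 2
5: 0
13: 1
8: 0
14: 0
16: 0
17: 0
20: 0
24: 0
Current total: 0 + 0 + 2 + 0 + 1 + 0 + 0 + 0 + 0 + 0 + 0 = 3
Shortfall: 55 − 3 = 52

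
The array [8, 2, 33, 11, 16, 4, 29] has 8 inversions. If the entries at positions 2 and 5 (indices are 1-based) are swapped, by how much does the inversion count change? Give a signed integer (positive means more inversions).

+3

Positions 2 and 5 hold 2 and 16; after swapping, the array is [8, 16, 33, 11, 2, 4, 29].
Element-by-element contributions:
8 → 2, 4 → 2
16 → 11, 2, 4 → 3
33 → 11, 2, 4, 29 → 4
11 → 2, 4 → 2
2 → none → 0
4 → none → 0
29 → none → 0
Sum: 2 + 3 + 4 + 2 + 0 + 0 + 0 = 11
Change: 11 − 8 = +3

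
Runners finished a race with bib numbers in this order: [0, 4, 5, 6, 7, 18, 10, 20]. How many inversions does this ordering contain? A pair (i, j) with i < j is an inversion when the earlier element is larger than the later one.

Count, for each position, how many later elements it exceeds:
0 → none → 0
4 → none → 0
5 → none → 0
6 → none → 0
7 → none → 0
18 → 10 → 1
10 → none → 0
20 → none → 0
Sum: 0 + 0 + 0 + 0 + 0 + 1 + 0 + 0 = 1

There is 1 inversion.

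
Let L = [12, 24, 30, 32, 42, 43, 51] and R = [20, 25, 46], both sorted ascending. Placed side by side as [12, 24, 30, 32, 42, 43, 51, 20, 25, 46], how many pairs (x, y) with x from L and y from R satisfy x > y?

Take each right-half value and tally the left-half values above it:
r = 20: 24, 30, 32, 42, 43, 51 → 6
r = 25: 30, 32, 42, 43, 51 → 5
r = 46: 51 → 1
Cross-inversions: 6 + 5 + 1 = 12

12 cross-inversions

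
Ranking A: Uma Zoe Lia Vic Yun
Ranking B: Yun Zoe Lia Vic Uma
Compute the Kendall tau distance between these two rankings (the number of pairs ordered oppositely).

7 discordant pairs

Assign each item its position (1..5) in the first ordering, then rewrite the second ordering as that position sequence:
positions: Uma→1, Zoe→2, Lia→3, Vic→4, Yun→5
second ordering as positions: [5, 2, 3, 4, 1]
Discordant pairs = inversions in this position sequence.
5: 2, 3, 4, 1 → 4
2: 1 → 1
3: 1 → 1
4: 1 → 1
1: 0
Total: 4 + 1 + 1 + 1 + 0 = 7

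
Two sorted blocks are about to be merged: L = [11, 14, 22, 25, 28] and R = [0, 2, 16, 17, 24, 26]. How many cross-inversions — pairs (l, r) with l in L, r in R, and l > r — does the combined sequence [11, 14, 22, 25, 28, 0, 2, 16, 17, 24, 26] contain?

19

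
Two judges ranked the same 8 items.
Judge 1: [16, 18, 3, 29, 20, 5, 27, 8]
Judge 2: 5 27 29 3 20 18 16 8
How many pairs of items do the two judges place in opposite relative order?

18 discordant pairs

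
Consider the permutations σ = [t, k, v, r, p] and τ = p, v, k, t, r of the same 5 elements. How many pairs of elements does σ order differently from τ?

Assign each item its position (1..5) in the first ordering, then rewrite the second ordering as that position sequence:
positions: t→1, k→2, v→3, r→4, p→5
second ordering as positions: [5, 3, 2, 1, 4]
Discordant pairs = inversions in this position sequence.
5: 3, 2, 1, 4 → 4
3: 2, 1 → 2
2: 1 → 1
1: 0
4: 0
Total: 4 + 2 + 1 + 0 + 0 = 7

7 discordant pairs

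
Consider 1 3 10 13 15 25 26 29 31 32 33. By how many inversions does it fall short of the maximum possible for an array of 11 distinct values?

Maximum inversions for 11 distinct elements is C(11, 2) = 11·10/2 = 55.
Current inversions — for each element, count later smaller elements:
1: 0
3: 0
10: 0
13: 0
15: 0
25: 0
26: 0
29: 0
31: 0
32: 0
33: 0
Current total: 0 + 0 + 0 + 0 + 0 + 0 + 0 + 0 + 0 + 0 + 0 = 0
Shortfall: 55 − 0 = 55

55 inversions short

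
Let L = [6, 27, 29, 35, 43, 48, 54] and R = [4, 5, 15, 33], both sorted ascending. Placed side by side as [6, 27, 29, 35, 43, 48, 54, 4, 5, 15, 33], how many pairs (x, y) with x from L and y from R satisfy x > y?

Count, for every r in R, how many entries of L exceed r:
r = 4: 6, 27, 29, 35, 43, 48, 54 → 7
r = 5: 6, 27, 29, 35, 43, 48, 54 → 7
r = 15: 27, 29, 35, 43, 48, 54 → 6
r = 33: 35, 43, 48, 54 → 4
Cross-inversions: 7 + 7 + 6 + 4 = 24

There are 24 split inversions.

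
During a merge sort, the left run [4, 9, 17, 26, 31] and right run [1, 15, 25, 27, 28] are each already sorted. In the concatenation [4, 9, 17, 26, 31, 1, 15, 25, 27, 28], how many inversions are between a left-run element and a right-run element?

12

For each element r of the right run, count left-run elements greater than r:
r = 1: 4, 9, 17, 26, 31 → 5
r = 15: 17, 26, 31 → 3
r = 25: 26, 31 → 2
r = 27: 31 → 1
r = 28: 31 → 1
Cross-inversions: 5 + 3 + 2 + 1 + 1 = 12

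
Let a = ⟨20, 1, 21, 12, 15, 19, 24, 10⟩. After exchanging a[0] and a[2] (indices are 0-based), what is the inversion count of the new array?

14

Positions 0 and 2 hold 20 and 21; after swapping, the array is [21, 1, 20, 12, 15, 19, 24, 10].
Sweep left to right; for each value list the smaller values that follow it:
21 → 1, 20, 12, 15, 19, 10 → 6
1 → none → 0
20 → 12, 15, 19, 10 → 4
12 → 10 → 1
15 → 10 → 1
19 → 10 → 1
24 → 10 → 1
10 → none → 0
Sum: 6 + 0 + 4 + 1 + 1 + 1 + 1 + 0 = 14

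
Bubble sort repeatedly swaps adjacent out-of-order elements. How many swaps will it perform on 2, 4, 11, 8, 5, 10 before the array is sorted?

The minimum number of adjacent swaps to sort an array equals its inversion count, since every such swap removes exactly one inversion.
Count inversions — for each element, later elements that are smaller:
2: none → 0
4: none → 0
11: 8, 5, 10 → 3
8: 5 → 1
5: none → 0
10: none → 0
Total inversions: 0 + 0 + 3 + 1 + 0 + 0 = 4

4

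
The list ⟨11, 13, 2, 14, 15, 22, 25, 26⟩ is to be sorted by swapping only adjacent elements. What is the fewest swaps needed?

The minimum number of adjacent swaps to sort an array equals its inversion count, since every such swap removes exactly one inversion.
Count inversions — for each element, later elements that are smaller:
11: 2 → 1
13: 2 → 1
2: none → 0
14: none → 0
15: none → 0
22: none → 0
25: none → 0
26: none → 0
Total inversions: 1 + 1 + 0 + 0 + 0 + 0 + 0 + 0 = 2

2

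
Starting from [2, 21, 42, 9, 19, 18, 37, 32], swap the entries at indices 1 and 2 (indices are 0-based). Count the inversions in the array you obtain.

Positions 1 and 2 hold 21 and 42; after swapping, the array is [2, 42, 21, 9, 19, 18, 37, 32].
Element-by-element contributions:
2: 0
42: 6
21: 3
9: 0
19: 1
18: 0
37: 1
32: 0
Sum: 0 + 6 + 3 + 0 + 1 + 0 + 1 + 0 = 11

11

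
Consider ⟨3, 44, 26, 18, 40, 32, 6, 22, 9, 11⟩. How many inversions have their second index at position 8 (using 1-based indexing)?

4

The element at index 8 is 22.
Elements before it: 3, 44, 26, 18, 40, 32, 6
Those larger than 22: 44, 26, 40, 32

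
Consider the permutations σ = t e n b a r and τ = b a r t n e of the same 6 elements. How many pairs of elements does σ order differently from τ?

Assign each item its position (1..6) in the first ordering, then rewrite the second ordering as that position sequence:
positions: t→1, e→2, n→3, b→4, a→5, r→6
second ordering as positions: [4, 5, 6, 1, 3, 2]
Discordant pairs = inversions in this position sequence.
4: 1, 3, 2 → 3
5: 1, 3, 2 → 3
6: 1, 3, 2 → 3
1: 0
3: 2 → 1
2: 0
Total: 3 + 3 + 3 + 0 + 1 + 0 = 10

10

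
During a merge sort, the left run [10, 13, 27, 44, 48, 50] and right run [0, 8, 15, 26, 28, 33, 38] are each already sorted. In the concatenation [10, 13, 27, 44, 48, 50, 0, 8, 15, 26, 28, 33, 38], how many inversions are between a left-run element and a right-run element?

29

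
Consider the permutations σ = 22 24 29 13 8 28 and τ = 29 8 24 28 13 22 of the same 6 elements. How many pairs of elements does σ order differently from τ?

9 discordant pairs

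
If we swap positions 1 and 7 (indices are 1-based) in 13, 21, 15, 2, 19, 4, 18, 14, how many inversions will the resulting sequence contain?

18 inversions

Positions 1 and 7 hold 13 and 18; after swapping, the array is [18, 21, 15, 2, 19, 4, 13, 14].
Element-by-element contributions:
18 → 15, 2, 4, 13, 14 → 5
21 → 15, 2, 19, 4, 13, 14 → 6
15 → 2, 4, 13, 14 → 4
2 → none → 0
19 → 4, 13, 14 → 3
4 → none → 0
13 → none → 0
14 → none → 0
Sum: 5 + 6 + 4 + 0 + 3 + 0 + 0 + 0 = 18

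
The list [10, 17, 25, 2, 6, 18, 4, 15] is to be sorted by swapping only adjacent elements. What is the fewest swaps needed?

15 adjacent swaps

The minimum number of adjacent swaps to sort an array equals its inversion count, since every such swap removes exactly one inversion.
Count inversions — for each element, later elements that are smaller:
10: 2, 6, 4 → 3
17: 2, 6, 4, 15 → 4
25: 2, 6, 18, 4, 15 → 5
2: none → 0
6: 4 → 1
18: 4, 15 → 2
4: none → 0
15: none → 0
Total inversions: 3 + 4 + 5 + 0 + 1 + 2 + 0 + 0 = 15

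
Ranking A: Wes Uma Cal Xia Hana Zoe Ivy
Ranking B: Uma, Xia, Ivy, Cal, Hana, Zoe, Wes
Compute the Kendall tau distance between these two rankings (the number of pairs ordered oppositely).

Assign each item its position (1..7) in the first ordering, then rewrite the second ordering as that position sequence:
positions: Wes→1, Uma→2, Cal→3, Xia→4, Hana→5, Zoe→6, Ivy→7
second ordering as positions: [2, 4, 7, 3, 5, 6, 1]
Discordant pairs = inversions in this position sequence.
2: 1 → 1
4: 3, 1 → 2
7: 3, 5, 6, 1 → 4
3: 1 → 1
5: 1 → 1
6: 1 → 1
1: 0
Total: 1 + 2 + 4 + 1 + 1 + 1 + 0 = 10

10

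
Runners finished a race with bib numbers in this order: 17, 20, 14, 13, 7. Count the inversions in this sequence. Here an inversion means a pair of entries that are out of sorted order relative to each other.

9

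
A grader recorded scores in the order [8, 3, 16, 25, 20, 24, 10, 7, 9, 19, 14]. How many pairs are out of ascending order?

Count, for each position, how many later elements it exceeds:
8 → 3, 7 → 2
3 → none → 0
16 → 10, 7, 9, 14 → 4
25 → 20, 24, 10, 7, 9, 19, 14 → 7
20 → 10, 7, 9, 19, 14 → 5
24 → 10, 7, 9, 19, 14 → 5
10 → 7, 9 → 2
7 → none → 0
9 → none → 0
19 → 14 → 1
14 → none → 0
Sum: 2 + 0 + 4 + 7 + 5 + 5 + 2 + 0 + 0 + 1 + 0 = 26

26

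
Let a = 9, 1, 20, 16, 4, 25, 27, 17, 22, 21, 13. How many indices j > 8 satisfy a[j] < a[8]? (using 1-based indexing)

1 such element

The element at index 8 is 17.
Elements after it: 22, 21, 13
Those smaller than 17: 13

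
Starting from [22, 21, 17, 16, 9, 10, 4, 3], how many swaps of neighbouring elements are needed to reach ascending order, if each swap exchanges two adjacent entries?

Each adjacent swap fixes exactly one inversion, so the minimum swap count equals the number of inversions.
Count inversions — for each element, later elements that are smaller:
22: 21, 17, 16, 9, 10, 4, 3 → 7
21: 17, 16, 9, 10, 4, 3 → 6
17: 16, 9, 10, 4, 3 → 5
16: 9, 10, 4, 3 → 4
9: 4, 3 → 2
10: 4, 3 → 2
4: 3 → 1
3: none → 0
Total inversions: 7 + 6 + 5 + 4 + 2 + 2 + 1 + 0 = 27

27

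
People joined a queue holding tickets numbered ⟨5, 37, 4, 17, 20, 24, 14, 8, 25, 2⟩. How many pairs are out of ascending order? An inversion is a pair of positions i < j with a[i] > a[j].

24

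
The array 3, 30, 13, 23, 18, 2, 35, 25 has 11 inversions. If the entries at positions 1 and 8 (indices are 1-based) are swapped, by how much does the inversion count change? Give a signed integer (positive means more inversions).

Positions 1 and 8 hold 3 and 25; after swapping, the array is [25, 30, 13, 23, 18, 2, 35, 3].
Sweep left to right; for each value list the smaller values that follow it:
25: 5
30: 5
13: 2
23: 3
18: 2
2: 0
35: 1
3: 0
Sum: 5 + 5 + 2 + 3 + 2 + 0 + 1 + 0 = 18
Change: 18 − 11 = +7

+7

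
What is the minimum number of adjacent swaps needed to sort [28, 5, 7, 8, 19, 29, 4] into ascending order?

10

Minimum adjacent swaps = number of inversions (each swap of adjacent out-of-order elements removes one inversion and no swap can remove more).
Count inversions — for each element, later elements that are smaller:
28: 5, 7, 8, 19, 4 → 5
5: 4 → 1
7: 4 → 1
8: 4 → 1
19: 4 → 1
29: 4 → 1
4: none → 0
Total inversions: 5 + 1 + 1 + 1 + 1 + 1 + 0 = 10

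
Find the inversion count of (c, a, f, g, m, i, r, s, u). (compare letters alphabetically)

Element-by-element contributions:
c → a → 1
a → none → 0
f → none → 0
g → none → 0
m → i → 1
i → none → 0
r → none → 0
s → none → 0
u → none → 0
Sum: 1 + 0 + 0 + 0 + 1 + 0 + 0 + 0 + 0 = 2

2 out-of-order pairs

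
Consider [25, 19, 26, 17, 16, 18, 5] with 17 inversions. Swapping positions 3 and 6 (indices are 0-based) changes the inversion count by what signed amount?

Positions 3 and 6 hold 17 and 5; after swapping, the array is [25, 19, 26, 5, 16, 18, 17].
For each element, count later entries that are smaller:
25: 5
19: 4
26: 4
5: 0
16: 0
18: 1
17: 0
Sum: 5 + 4 + 4 + 0 + 0 + 1 + 0 = 14
Change: 14 − 17 = -3

-3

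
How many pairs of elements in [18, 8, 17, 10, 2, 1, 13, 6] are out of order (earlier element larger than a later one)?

Inversions: 20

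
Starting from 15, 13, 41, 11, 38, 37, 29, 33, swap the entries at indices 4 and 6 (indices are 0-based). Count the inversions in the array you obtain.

10

Positions 4 and 6 hold 38 and 29; after swapping, the array is [15, 13, 41, 11, 29, 37, 38, 33].
Sweep left to right; for each value list the smaller values that follow it:
15 → 13, 11 → 2
13 → 11 → 1
41 → 11, 29, 37, 38, 33 → 5
11 → none → 0
29 → none → 0
37 → 33 → 1
38 → 33 → 1
33 → none → 0
Sum: 2 + 1 + 5 + 0 + 0 + 1 + 1 + 0 = 10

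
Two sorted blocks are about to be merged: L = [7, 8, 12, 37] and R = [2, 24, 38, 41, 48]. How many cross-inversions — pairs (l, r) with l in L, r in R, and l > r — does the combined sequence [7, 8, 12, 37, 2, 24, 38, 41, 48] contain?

5 cross-inversions

Take each right-half value and tally the left-half values above it:
r = 2: 7, 8, 12, 37 → 4
r = 24: 37 → 1
r = 38: none → 0
r = 41: none → 0
r = 48: none → 0
Cross-inversions: 4 + 1 + 0 + 0 + 0 = 5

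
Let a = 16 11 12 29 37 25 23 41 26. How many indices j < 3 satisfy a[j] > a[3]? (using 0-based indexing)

0 such elements

The element at index 3 is 29.
Elements before it: 16, 11, 12
None of them are larger than 29.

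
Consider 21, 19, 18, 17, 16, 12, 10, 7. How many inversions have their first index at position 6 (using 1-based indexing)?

2

The element at index 6 is 12.
Elements after it: 10, 7
Those smaller than 12: 10, 7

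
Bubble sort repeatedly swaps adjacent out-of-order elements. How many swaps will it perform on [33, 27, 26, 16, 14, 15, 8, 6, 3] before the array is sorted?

Each adjacent swap fixes exactly one inversion, so the minimum swap count equals the number of inversions.
Count inversions — for each element, later elements that are smaller:
33: 27, 26, 16, 14, 15, 8, 6, 3 → 8
27: 26, 16, 14, 15, 8, 6, 3 → 7
26: 16, 14, 15, 8, 6, 3 → 6
16: 14, 15, 8, 6, 3 → 5
14: 8, 6, 3 → 3
15: 8, 6, 3 → 3
8: 6, 3 → 2
6: 3 → 1
3: none → 0
Total inversions: 8 + 7 + 6 + 5 + 3 + 3 + 2 + 1 + 0 = 35

35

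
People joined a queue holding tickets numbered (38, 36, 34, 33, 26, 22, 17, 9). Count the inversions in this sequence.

For each element, count later entries that are smaller:
38: 7
36: 6
34: 5
33: 4
26: 3
22: 2
17: 1
9: 0
Sum: 7 + 6 + 5 + 4 + 3 + 2 + 1 + 0 = 28

28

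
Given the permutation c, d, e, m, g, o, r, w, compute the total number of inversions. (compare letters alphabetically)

1 inversion

Sweep left to right; for each value list the smaller values that follow it:
c → none → 0
d → none → 0
e → none → 0
m → g → 1
g → none → 0
o → none → 0
r → none → 0
w → none → 0
Sum: 0 + 0 + 0 + 1 + 0 + 0 + 0 + 0 = 1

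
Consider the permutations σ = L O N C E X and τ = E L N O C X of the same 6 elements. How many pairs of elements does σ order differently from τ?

Assign each item its position (1..6) in the first ordering, then rewrite the second ordering as that position sequence:
positions: L→1, O→2, N→3, C→4, E→5, X→6
second ordering as positions: [5, 1, 3, 2, 4, 6]
Discordant pairs = inversions in this position sequence.
5: 1, 3, 2, 4 → 4
1: 0
3: 2 → 1
2: 0
4: 0
6: 0
Total: 4 + 0 + 1 + 0 + 0 + 0 = 5

5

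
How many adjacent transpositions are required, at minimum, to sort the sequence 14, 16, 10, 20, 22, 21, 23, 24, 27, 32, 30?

4 adjacent swaps

Minimum adjacent swaps = number of inversions (each swap of adjacent out-of-order elements removes one inversion and no swap can remove more).
Count inversions — for each element, later elements that are smaller:
14: 10 → 1
16: 10 → 1
10: none → 0
20: none → 0
22: 21 → 1
21: none → 0
23: none → 0
24: none → 0
27: none → 0
32: 30 → 1
30: none → 0
Total inversions: 1 + 1 + 0 + 0 + 1 + 0 + 0 + 0 + 0 + 1 + 0 = 4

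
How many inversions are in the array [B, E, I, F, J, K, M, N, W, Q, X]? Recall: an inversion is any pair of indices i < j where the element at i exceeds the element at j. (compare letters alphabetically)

For each element, count later entries that are smaller:
B: 0
E: 0
I: 1
F: 0
J: 0
K: 0
M: 0
N: 0
W: 1
Q: 0
X: 0
Sum: 0 + 0 + 1 + 0 + 0 + 0 + 0 + 0 + 1 + 0 + 0 = 2

2 inversions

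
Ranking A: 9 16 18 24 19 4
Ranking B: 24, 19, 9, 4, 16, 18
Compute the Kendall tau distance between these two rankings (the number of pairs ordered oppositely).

8 discordant pairs

Assign each item its position (1..6) in the first ordering, then rewrite the second ordering as that position sequence:
positions: 9→1, 16→2, 18→3, 24→4, 19→5, 4→6
second ordering as positions: [4, 5, 1, 6, 2, 3]
Discordant pairs = inversions in this position sequence.
4: 1, 2, 3 → 3
5: 1, 2, 3 → 3
1: 0
6: 2, 3 → 2
2: 0
3: 0
Total: 3 + 3 + 0 + 2 + 0 + 0 = 8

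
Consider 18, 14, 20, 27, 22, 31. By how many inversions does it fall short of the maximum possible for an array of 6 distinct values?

Maximum inversions for 6 distinct elements is C(6, 2) = 6·5/2 = 15.
Current inversions — for each element, count later smaller elements:
18: 1
14: 0
20: 0
27: 1
22: 0
31: 0
Current total: 1 + 0 + 0 + 1 + 0 + 0 = 2
Shortfall: 15 − 2 = 13

13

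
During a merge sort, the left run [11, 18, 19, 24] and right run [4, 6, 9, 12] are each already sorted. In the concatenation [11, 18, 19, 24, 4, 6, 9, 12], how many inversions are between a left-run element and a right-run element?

For each element r of the right run, count left-run elements greater than r:
r = 4: 11, 18, 19, 24 → 4
r = 6: 11, 18, 19, 24 → 4
r = 9: 11, 18, 19, 24 → 4
r = 12: 18, 19, 24 → 3
Cross-inversions: 4 + 4 + 4 + 3 = 15

15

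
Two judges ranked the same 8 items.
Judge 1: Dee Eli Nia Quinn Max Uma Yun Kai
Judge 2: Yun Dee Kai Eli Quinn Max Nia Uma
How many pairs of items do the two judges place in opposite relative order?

13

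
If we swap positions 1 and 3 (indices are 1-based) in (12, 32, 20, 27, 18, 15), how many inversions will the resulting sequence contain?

Positions 1 and 3 hold 12 and 20; after swapping, the array is [20, 32, 12, 27, 18, 15].
Count, for each position, how many later elements it exceeds:
20: 3
32: 4
12: 0
27: 2
18: 1
15: 0
Sum: 3 + 4 + 0 + 2 + 1 + 0 = 10

10 inversions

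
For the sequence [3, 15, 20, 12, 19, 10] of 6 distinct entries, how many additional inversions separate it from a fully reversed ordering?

Maximum inversions for 6 distinct elements is C(6, 2) = 6·5/2 = 15.
Current inversions — for each element, count later smaller elements:
3: 0
15: 2
20: 3
12: 1
19: 1
10: 0
Current total: 0 + 2 + 3 + 1 + 1 + 0 = 7
Shortfall: 15 − 7 = 8

8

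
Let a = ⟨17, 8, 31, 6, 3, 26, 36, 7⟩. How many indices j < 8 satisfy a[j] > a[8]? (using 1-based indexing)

5 such elements

The element at index 8 is 7.
Elements before it: 17, 8, 31, 6, 3, 26, 36
Those larger than 7: 17, 8, 31, 26, 36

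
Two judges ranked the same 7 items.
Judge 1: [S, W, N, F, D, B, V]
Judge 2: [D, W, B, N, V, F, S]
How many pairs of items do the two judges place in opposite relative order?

12

Assign each item its position (1..7) in the first ordering, then rewrite the second ordering as that position sequence:
positions: S→1, W→2, N→3, F→4, D→5, B→6, V→7
second ordering as positions: [5, 2, 6, 3, 7, 4, 1]
Discordant pairs = inversions in this position sequence.
5: 2, 3, 4, 1 → 4
2: 1 → 1
6: 3, 4, 1 → 3
3: 1 → 1
7: 4, 1 → 2
4: 1 → 1
1: 0
Total: 4 + 1 + 3 + 1 + 2 + 1 + 0 = 12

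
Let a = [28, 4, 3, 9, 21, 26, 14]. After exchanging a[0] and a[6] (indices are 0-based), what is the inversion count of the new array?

Inversions: 4

Positions 0 and 6 hold 28 and 14; after swapping, the array is [14, 4, 3, 9, 21, 26, 28].
Count, for each position, how many later elements it exceeds:
14: 3
4: 1
3: 0
9: 0
21: 0
26: 0
28: 0
Sum: 3 + 1 + 0 + 0 + 0 + 0 + 0 = 4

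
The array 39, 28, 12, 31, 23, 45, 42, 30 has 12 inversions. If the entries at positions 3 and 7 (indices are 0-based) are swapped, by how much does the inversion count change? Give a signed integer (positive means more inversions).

-1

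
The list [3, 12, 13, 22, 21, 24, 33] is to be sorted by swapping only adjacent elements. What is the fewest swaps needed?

1

The minimum number of adjacent swaps to sort an array equals its inversion count, since every such swap removes exactly one inversion.
Count inversions — for each element, later elements that are smaller:
3: none → 0
12: none → 0
13: none → 0
22: 21 → 1
21: none → 0
24: none → 0
33: none → 0
Total inversions: 0 + 0 + 0 + 1 + 0 + 0 + 0 = 1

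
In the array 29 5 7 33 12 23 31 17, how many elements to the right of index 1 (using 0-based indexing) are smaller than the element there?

0

The element at index 1 is 5.
Elements after it: 7, 33, 12, 23, 31, 17
None of them are smaller than 5.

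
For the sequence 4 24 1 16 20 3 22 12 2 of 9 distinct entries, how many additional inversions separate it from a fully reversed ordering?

16

Maximum inversions for 9 distinct elements is C(9, 2) = 9·8/2 = 36.
Current inversions — for each element, count later smaller elements:
4: 3
24: 7
1: 0
16: 3
20: 3
3: 1
22: 2
12: 1
2: 0
Current total: 3 + 7 + 0 + 3 + 3 + 1 + 2 + 1 + 0 = 20
Shortfall: 36 − 20 = 16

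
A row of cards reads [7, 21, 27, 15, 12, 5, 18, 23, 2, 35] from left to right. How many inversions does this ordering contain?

Count, for each position, how many later elements it exceeds:
7 → 5, 2 → 2
21 → 15, 12, 5, 18, 2 → 5
27 → 15, 12, 5, 18, 23, 2 → 6
15 → 12, 5, 2 → 3
12 → 5, 2 → 2
5 → 2 → 1
18 → 2 → 1
23 → 2 → 1
2 → none → 0
35 → none → 0
Sum: 2 + 5 + 6 + 3 + 2 + 1 + 1 + 1 + 0 + 0 = 21

21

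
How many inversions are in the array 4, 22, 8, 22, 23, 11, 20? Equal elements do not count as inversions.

For each element, count later entries that are smaller:
4 → none → 0
22 → 8, 11, 20 → 3
8 → none → 0
22 → 11, 20 → 2
23 → 11, 20 → 2
11 → none → 0
20 → none → 0
Sum: 0 + 3 + 0 + 2 + 2 + 0 + 0 = 7

7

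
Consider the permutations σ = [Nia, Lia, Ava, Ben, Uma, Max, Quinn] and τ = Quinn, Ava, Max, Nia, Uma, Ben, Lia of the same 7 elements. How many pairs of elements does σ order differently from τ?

15

Assign each item its position (1..7) in the first ordering, then rewrite the second ordering as that position sequence:
positions: Nia→1, Lia→2, Ava→3, Ben→4, Uma→5, Max→6, Quinn→7
second ordering as positions: [7, 3, 6, 1, 5, 4, 2]
Discordant pairs = inversions in this position sequence.
7: 3, 6, 1, 5, 4, 2 → 6
3: 1, 2 → 2
6: 1, 5, 4, 2 → 4
1: 0
5: 4, 2 → 2
4: 2 → 1
2: 0
Total: 6 + 2 + 4 + 0 + 2 + 1 + 0 = 15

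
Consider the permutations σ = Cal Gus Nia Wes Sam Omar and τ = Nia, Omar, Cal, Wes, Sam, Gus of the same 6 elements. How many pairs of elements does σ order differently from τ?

There are 8 discordant pairs.

Assign each item its position (1..6) in the first ordering, then rewrite the second ordering as that position sequence:
positions: Cal→1, Gus→2, Nia→3, Wes→4, Sam→5, Omar→6
second ordering as positions: [3, 6, 1, 4, 5, 2]
Discordant pairs = inversions in this position sequence.
3: 1, 2 → 2
6: 1, 4, 5, 2 → 4
1: 0
4: 2 → 1
5: 2 → 1
2: 0
Total: 2 + 4 + 0 + 1 + 1 + 0 = 8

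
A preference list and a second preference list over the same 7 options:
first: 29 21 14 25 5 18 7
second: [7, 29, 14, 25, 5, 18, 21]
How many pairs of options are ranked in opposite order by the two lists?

Assign each item its position (1..7) in the first ordering, then rewrite the second ordering as that position sequence:
positions: 29→1, 21→2, 14→3, 25→4, 5→5, 18→6, 7→7
second ordering as positions: [7, 1, 3, 4, 5, 6, 2]
Discordant pairs = inversions in this position sequence.
7: 1, 3, 4, 5, 6, 2 → 6
1: 0
3: 2 → 1
4: 2 → 1
5: 2 → 1
6: 2 → 1
2: 0
Total: 6 + 0 + 1 + 1 + 1 + 1 + 0 = 10

10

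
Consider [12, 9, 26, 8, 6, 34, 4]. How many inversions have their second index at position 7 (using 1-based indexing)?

6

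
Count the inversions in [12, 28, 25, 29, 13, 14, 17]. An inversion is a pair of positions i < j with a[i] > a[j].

There are 10 inversions.

Element-by-element contributions:
12 → none → 0
28 → 25, 13, 14, 17 → 4
25 → 13, 14, 17 → 3
29 → 13, 14, 17 → 3
13 → none → 0
14 → none → 0
17 → none → 0
Sum: 0 + 4 + 3 + 3 + 0 + 0 + 0 = 10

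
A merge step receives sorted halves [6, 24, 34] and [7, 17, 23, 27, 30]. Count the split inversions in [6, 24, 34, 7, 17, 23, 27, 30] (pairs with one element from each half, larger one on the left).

8

Count, for every r in R, how many entries of L exceed r:
r = 7: 24, 34 → 2
r = 17: 24, 34 → 2
r = 23: 24, 34 → 2
r = 27: 34 → 1
r = 30: 34 → 1
Cross-inversions: 2 + 2 + 2 + 1 + 1 = 8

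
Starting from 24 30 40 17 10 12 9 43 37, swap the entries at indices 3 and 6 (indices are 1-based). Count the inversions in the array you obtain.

Positions 3 and 6 hold 40 and 12; after swapping, the array is [24, 30, 12, 17, 10, 40, 9, 43, 37].
Count, for each position, how many later elements it exceeds:
24: 4
30: 4
12: 2
17: 2
10: 1
40: 2
9: 0
43: 1
37: 0
Sum: 4 + 4 + 2 + 2 + 1 + 2 + 0 + 1 + 0 = 16

16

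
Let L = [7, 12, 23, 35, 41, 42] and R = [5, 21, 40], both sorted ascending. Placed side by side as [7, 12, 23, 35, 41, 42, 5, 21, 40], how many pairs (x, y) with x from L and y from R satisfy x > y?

Count, for every r in R, how many entries of L exceed r:
r = 5: 7, 12, 23, 35, 41, 42 → 6
r = 21: 23, 35, 41, 42 → 4
r = 40: 41, 42 → 2
Cross-inversions: 6 + 4 + 2 = 12

Cross-inversions: 12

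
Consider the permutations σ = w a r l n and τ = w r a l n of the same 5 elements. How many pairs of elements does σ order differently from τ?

Assign each item its position (1..5) in the first ordering, then rewrite the second ordering as that position sequence:
positions: w→1, a→2, r→3, l→4, n→5
second ordering as positions: [1, 3, 2, 4, 5]
Discordant pairs = inversions in this position sequence.
1: 0
3: 2 → 1
2: 0
4: 0
5: 0
Total: 0 + 1 + 0 + 0 + 0 = 1

1 discordant pair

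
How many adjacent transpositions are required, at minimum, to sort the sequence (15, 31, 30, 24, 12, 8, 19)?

Minimum adjacent swaps = number of inversions (each swap of adjacent out-of-order elements removes one inversion and no swap can remove more).
Count inversions — for each element, later elements that are smaller:
15: 12, 8 → 2
31: 30, 24, 12, 8, 19 → 5
30: 24, 12, 8, 19 → 4
24: 12, 8, 19 → 3
12: 8 → 1
8: none → 0
19: none → 0
Total inversions: 2 + 5 + 4 + 3 + 1 + 0 + 0 = 15

Swaps: 15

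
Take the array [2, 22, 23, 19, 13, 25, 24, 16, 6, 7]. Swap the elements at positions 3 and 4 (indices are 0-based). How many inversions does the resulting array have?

Positions 3 and 4 hold 19 and 13; after swapping, the array is [2, 22, 23, 13, 19, 25, 24, 16, 6, 7].
Count, for each position, how many later elements it exceeds:
2: 0
22: 5
23: 5
13: 2
19: 3
25: 4
24: 3
16: 2
6: 0
7: 0
Sum: 0 + 5 + 5 + 2 + 3 + 4 + 3 + 2 + 0 + 0 = 24

24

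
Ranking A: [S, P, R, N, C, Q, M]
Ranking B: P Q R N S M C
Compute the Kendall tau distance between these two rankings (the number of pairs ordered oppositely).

Assign each item its position (1..7) in the first ordering, then rewrite the second ordering as that position sequence:
positions: S→1, P→2, R→3, N→4, C→5, Q→6, M→7
second ordering as positions: [2, 6, 3, 4, 1, 7, 5]
Discordant pairs = inversions in this position sequence.
2: 1 → 1
6: 3, 4, 1, 5 → 4
3: 1 → 1
4: 1 → 1
1: 0
7: 5 → 1
5: 0
Total: 1 + 4 + 1 + 1 + 0 + 1 + 0 = 8

Discordant pairs: 8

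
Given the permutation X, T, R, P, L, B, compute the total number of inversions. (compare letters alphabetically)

Count, for each position, how many later elements it exceeds:
X: 5
T: 4
R: 3
P: 2
L: 1
B: 0
Sum: 5 + 4 + 3 + 2 + 1 + 0 = 15

15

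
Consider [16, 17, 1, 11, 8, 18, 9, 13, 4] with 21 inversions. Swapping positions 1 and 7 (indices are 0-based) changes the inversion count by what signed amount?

-1

Positions 1 and 7 hold 17 and 13; after swapping, the array is [16, 13, 1, 11, 8, 18, 9, 17, 4].
Element-by-element contributions:
16: 6
13: 5
1: 0
11: 3
8: 1
18: 3
9: 1
17: 1
4: 0
Sum: 6 + 5 + 0 + 3 + 1 + 3 + 1 + 1 + 0 = 20
Change: 20 − 21 = -1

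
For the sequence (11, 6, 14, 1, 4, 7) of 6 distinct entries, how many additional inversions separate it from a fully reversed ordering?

6

Maximum inversions for 6 distinct elements is C(6, 2) = 6·5/2 = 15.
Current inversions — for each element, count later smaller elements:
11: 4
6: 2
14: 3
1: 0
4: 0
7: 0
Current total: 4 + 2 + 3 + 0 + 0 + 0 = 9
Shortfall: 15 − 9 = 6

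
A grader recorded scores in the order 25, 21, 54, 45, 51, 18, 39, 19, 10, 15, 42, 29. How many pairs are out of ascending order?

41 inversions

Count, for each position, how many later elements it exceeds:
25 → 21, 18, 19, 10, 15 → 5
21 → 18, 19, 10, 15 → 4
54 → 45, 51, 18, 39, 19, 10, 15, 42, 29 → 9
45 → 18, 39, 19, 10, 15, 42, 29 → 7
51 → 18, 39, 19, 10, 15, 42, 29 → 7
18 → 10, 15 → 2
39 → 19, 10, 15, 29 → 4
19 → 10, 15 → 2
10 → none → 0
15 → none → 0
42 → 29 → 1
29 → none → 0
Sum: 5 + 4 + 9 + 7 + 7 + 2 + 4 + 2 + 0 + 0 + 1 + 0 = 41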